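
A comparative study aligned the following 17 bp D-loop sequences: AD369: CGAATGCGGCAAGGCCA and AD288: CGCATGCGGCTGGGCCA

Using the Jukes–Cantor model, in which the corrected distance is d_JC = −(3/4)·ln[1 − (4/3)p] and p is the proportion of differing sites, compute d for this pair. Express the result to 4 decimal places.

0.2012

Mismatches occur at site 3 (A/C), site 11 (A/T), site 12 (A/G).
p = 3/17 = 0.176471.
d = −0.75 · ln(1 − (4/3)·0.176471) = −0.75 · ln(0.764705) = −0.75 · (-0.268265) = 0.2012.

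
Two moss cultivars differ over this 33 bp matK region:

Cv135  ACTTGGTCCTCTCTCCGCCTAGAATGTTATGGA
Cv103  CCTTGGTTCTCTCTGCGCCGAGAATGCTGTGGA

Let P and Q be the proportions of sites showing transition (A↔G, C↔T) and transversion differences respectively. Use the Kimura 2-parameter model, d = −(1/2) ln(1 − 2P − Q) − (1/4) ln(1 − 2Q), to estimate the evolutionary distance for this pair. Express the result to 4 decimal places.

0.2094

Differing sites — 1:A/C (Tv); 8:C/T (Ti); 15:C/G (Tv); 20:T/G (Tv); 27:T/C (Ti); 29:A/G (Ti).
Of the 6 differences, 3 transitions and 3 transversions over 33 sites: P = 3/33 = 0.090909, Q = 3/33 = 0.090909.
d = −0.5·ln(0.727273) − 0.25·ln(0.818182) = −0.5·(-0.318453) − 0.25·(-0.200670) = 0.2094.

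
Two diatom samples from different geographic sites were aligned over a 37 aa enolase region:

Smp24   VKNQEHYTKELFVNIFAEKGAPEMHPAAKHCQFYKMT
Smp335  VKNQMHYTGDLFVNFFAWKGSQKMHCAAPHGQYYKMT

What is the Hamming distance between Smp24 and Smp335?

Mismatches occur at site 5 (E↔M), site 9 (K↔G), site 10 (E↔D), site 15 (I↔F), site 18 (E↔W), site 21 (A↔S), site 22 (P↔Q), site 23 (E↔K), site 26 (P↔C), site 29 (K↔P), site 31 (C↔G), site 33 (F↔Y).
That gives 12 mismatches out of 37 aligned sites, so the Hamming distance is 12.

12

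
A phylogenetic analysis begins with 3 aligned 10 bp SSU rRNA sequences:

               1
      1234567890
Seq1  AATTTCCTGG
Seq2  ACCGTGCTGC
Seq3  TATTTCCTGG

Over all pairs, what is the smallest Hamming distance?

Pairwise Hamming distances:
  Seq1 vs Seq2: 5
  Seq1 vs Seq3: 1
  Seq2 vs Seq3: 6
The smallest is 1, between Seq1 and Seq3.

1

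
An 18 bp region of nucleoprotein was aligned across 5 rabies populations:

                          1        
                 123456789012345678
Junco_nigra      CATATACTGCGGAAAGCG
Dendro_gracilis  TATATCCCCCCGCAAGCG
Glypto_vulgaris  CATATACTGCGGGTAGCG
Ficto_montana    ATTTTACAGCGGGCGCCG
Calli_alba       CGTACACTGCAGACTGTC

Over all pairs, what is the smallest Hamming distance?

2

Pairwise Hamming distances:
  Junco_nigra vs Dendro_gracilis: 6
  Junco_nigra vs Glypto_vulgaris: 2
  Junco_nigra vs Ficto_montana: 8
  Junco_nigra vs Calli_alba: 7
  Dendro_gracilis vs Glypto_vulgaris: 7
  Dendro_gracilis vs Ficto_montana: 11
  Dendro_gracilis vs Calli_alba: 12
  Glypto_vulgaris vs Ficto_montana: 7
  Glypto_vulgaris vs Calli_alba: 8
  Ficto_montana vs Calli_alba: 11
The smallest is 2, between Junco_nigra and Glypto_vulgaris.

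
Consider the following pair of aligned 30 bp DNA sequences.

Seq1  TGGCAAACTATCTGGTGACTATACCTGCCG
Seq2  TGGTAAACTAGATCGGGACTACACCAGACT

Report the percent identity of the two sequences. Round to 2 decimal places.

Mismatches occur at site 4 (C↔T), site 11 (T↔G), site 12 (C↔A), site 14 (G↔C), site 16 (T↔G), site 22 (T↔C), site 26 (T↔A), site 28 (C↔A), site 30 (G↔T).
21 of the 30 sites match, so the percent identity is 21/30 × 100 = 70.00%.

70.00%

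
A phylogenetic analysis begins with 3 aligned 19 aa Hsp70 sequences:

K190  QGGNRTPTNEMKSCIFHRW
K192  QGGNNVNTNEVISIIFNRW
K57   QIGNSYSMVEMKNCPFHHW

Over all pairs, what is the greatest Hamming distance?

Pairwise Hamming distances:
  K190 vs K192: 7
  K190 vs K57: 9
  K192 vs K57: 13
The largest is 13, between K192 and K57.

13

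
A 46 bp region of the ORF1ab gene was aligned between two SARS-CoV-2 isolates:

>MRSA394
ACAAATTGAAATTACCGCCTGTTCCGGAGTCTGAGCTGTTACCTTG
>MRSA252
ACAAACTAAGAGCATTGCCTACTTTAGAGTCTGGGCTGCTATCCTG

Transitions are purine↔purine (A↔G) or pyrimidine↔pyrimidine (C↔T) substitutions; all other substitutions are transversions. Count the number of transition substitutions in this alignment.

Mismatches occur at site 6 (T/C, transition), site 8 (G/A, transition), site 10 (A/G, transition), site 12 (T/G, transversion), site 13 (T/C, transition), site 15 (C/T, transition), site 16 (C/T, transition), site 21 (G/A, transition), site 22 (T/C, transition), site 24 (C/T, transition), site 25 (C/T, transition), site 26 (G/A, transition), site 34 (A/G, transition), site 39 (T/C, transition), site 42 (C/T, transition), site 44 (T/C, transition).
Of the 16 differences, 15 transitions and 1 transversion, so the answer is 15.

15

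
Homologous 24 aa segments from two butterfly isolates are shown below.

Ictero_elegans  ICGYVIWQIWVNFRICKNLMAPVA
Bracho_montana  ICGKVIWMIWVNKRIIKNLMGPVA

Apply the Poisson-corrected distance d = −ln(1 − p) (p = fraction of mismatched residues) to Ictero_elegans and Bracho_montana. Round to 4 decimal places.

Mismatches occur at site 4 (Y→K), site 8 (Q→M), site 13 (F→K), site 16 (C→I), site 21 (A→G).
p = 5/24 = 0.208333.
d = −ln(1 − 0.208333) = −ln(0.791667) = 0.2336.

0.2336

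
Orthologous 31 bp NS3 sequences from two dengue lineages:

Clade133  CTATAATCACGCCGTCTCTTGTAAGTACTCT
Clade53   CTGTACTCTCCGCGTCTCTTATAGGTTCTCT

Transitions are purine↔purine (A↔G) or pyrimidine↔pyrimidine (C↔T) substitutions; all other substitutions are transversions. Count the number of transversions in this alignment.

Mismatches occur at site 3 (A→G, transition), site 6 (A→C, transversion), site 9 (A→T, transversion), site 11 (G→C, transversion), site 12 (C→G, transversion), site 21 (G→A, transition), site 24 (A→G, transition), site 27 (A→T, transversion).
Of the 8 differences, 3 transitions and 5 transversions, so the answer is 5.

5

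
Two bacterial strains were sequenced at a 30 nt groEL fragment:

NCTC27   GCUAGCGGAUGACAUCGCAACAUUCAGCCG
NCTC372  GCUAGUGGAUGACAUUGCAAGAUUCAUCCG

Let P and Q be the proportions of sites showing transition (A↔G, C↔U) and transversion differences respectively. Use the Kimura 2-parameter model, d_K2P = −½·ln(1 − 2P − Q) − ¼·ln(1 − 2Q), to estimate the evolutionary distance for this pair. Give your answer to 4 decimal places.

0.1473

The sequences differ at positions 6 (C/U, transition), 16 (C/U, transition), 21 (C/G, transversion), 27 (G/U, transversion).
Of the 4 differences, 2 transitions and 2 transversions over 30 sites: P = 2/30 = 0.066667, Q = 2/30 = 0.066667.
d = −0.5·ln(0.799999) − 0.25·ln(0.866666) = −0.5·(-0.223145) − 0.25·(-0.143102) = 0.1473.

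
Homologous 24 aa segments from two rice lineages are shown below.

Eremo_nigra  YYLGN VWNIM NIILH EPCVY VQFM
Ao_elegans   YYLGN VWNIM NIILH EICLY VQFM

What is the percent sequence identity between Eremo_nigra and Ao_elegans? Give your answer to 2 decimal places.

The sequences differ at positions 17 (P/I), 19 (V/L).
22 of the 24 sites match, so the percent identity is 22/24 × 100 = 91.67%.

91.67%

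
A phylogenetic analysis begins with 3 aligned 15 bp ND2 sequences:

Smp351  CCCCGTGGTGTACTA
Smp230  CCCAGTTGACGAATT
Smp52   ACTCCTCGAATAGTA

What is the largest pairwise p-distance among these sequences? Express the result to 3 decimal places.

Pairwise Hamming distances:
  Smp351 vs Smp230: 7
  Smp351 vs Smp52: 7
  Smp230 vs Smp52: 9
The largest is 9 mismatches, between Smp230 and Smp52; p = 9/15 = 0.600.

0.600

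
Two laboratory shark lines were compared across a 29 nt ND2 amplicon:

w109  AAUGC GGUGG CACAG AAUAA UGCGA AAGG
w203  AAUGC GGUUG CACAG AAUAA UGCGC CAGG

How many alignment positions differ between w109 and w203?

Differing sites — 9:G/U; 25:A/C; 26:A/C.
That gives 3 mismatches out of 29 aligned sites, so the Hamming distance is 3.

3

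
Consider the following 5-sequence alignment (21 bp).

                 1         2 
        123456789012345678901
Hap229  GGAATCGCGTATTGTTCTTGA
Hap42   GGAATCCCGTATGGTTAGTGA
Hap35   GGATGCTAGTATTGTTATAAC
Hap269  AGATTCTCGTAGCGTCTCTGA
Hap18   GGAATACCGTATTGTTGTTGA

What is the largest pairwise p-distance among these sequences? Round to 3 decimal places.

0.524

Pairwise Hamming distances:
  Hap229 vs Hap42: 4
  Hap229 vs Hap35: 8
  Hap229 vs Hap269: 8
  Hap229 vs Hap18: 3
  Hap42 vs Hap35: 9
  Hap42 vs Hap269: 8
  Hap42 vs Hap18: 4
  Hap35 vs Hap269: 11
  Hap35 vs Hap18: 9
  Hap269 vs Hap18: 9
The largest is 11 mismatches, between Hap35 and Hap269; p = 11/21 = 0.524.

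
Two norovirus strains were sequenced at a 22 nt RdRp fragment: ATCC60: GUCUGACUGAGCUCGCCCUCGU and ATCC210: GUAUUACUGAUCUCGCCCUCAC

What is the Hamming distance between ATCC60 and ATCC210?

5

Mismatches occur at site 3 (C→A), site 5 (G→U), site 11 (G→U), site 21 (G→A), site 22 (U→C).
That gives 5 mismatches out of 22 aligned sites, so the Hamming distance is 5.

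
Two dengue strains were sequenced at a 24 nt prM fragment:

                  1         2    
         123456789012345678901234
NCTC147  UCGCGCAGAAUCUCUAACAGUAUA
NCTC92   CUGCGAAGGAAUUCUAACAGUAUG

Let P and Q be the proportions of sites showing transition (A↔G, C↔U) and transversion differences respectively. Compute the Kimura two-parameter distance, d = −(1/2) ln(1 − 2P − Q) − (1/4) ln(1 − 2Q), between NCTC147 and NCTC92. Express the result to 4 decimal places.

0.3922

The sequences differ at positions 1 (U/C, transition), 2 (C/U, transition), 6 (C/A, transversion), 9 (A/G, transition), 11 (U/A, transversion), 12 (C/U, transition), 24 (A/G, transition).
Of the 7 differences, 5 transitions and 2 transversions over 24 sites: P = 5/24 = 0.208333, Q = 2/24 = 0.083333.
d = −0.5·ln(0.500001) − 0.25·ln(0.833334) = −0.5·(-0.693145) − 0.25·(-0.182321) = 0.3922.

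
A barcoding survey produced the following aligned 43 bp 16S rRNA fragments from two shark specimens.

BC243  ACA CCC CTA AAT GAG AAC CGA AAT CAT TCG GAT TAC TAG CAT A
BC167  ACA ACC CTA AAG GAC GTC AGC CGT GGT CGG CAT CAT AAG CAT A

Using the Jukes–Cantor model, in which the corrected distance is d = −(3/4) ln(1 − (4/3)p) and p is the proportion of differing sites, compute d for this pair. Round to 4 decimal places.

0.5617

The sequences differ at positions 4 (C/A), 12 (T/G), 15 (G/C), 16 (A/G), 17 (A/T), 19 (C/A), 21 (A/C), 22 (A/C), 23 (A/G), 25 (C/G), 26 (A/G), 28 (T/C), 29 (C/G), 31 (G/C), 34 (T/C), 36 (C/T), 37 (T/A).
p = 17/43 = 0.395349.
d = −0.75 · ln(1 − (4/3)·0.395349) = −0.75 · ln(0.472868) = −0.75 · (-0.748939) = 0.5617.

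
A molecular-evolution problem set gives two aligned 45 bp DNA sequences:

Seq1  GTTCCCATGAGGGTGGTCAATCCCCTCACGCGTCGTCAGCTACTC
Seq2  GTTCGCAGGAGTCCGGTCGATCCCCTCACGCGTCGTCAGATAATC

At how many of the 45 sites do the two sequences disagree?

8

Differing sites — 5:C/G; 8:T/G; 12:G/T; 13:G/C; 14:T/C; 19:A/G; 40:C/A; 43:C/A.
That gives 8 mismatches out of 45 aligned sites, so the Hamming distance is 8.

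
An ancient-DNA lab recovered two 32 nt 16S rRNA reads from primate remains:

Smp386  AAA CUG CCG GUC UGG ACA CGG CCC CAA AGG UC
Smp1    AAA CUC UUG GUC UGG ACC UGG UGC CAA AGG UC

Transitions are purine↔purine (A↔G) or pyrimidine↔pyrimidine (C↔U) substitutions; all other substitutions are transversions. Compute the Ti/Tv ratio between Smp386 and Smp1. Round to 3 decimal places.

Differing sites — 6:G/C (Tv); 7:C/U (Ti); 8:C/U (Ti); 18:A/C (Tv); 19:C/U (Ti); 22:C/U (Ti); 23:C/G (Tv).
Of the 7 differences, 4 transitions and 3 transversions, so Ti/Tv = 4/3 = 1.333.

1.333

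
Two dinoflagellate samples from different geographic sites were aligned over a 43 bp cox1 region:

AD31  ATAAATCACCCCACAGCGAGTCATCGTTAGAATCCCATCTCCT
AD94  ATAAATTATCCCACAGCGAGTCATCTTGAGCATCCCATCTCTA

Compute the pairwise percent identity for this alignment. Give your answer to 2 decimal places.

83.72%

The sequences differ at positions 7 (C/T), 9 (C/T), 26 (G/T), 28 (T/G), 31 (A/C), 42 (C/T), 43 (T/A).
36 of the 43 sites match, so the percent identity is 36/43 × 100 = 83.72%.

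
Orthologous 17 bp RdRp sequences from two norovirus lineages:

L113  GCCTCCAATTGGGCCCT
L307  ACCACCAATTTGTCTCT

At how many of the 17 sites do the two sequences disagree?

5

Mismatches occur at site 1 (G↔A), site 4 (T↔A), site 11 (G↔T), site 13 (G↔T), site 15 (C↔T).
That gives 5 mismatches out of 17 aligned sites, so the Hamming distance is 5.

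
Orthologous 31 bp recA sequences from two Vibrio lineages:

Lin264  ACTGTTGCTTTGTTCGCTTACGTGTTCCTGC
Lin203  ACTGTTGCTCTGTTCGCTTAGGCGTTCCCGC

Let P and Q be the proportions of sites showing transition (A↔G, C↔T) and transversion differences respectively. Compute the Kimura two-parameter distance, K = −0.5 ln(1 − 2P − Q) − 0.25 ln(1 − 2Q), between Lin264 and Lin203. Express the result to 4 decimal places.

Differing sites — 10:T/C (Ti); 21:C/G (Tv); 23:T/C (Ti); 29:T/C (Ti).
Of the 4 differences, 3 transitions and 1 transversion over 31 sites: P = 3/31 = 0.096774, Q = 1/31 = 0.032258.
d = −0.5·ln(0.774194) − 0.25·ln(0.935484) = −0.5·(-0.255933) − 0.25·(-0.066691) = 0.1446.

0.1446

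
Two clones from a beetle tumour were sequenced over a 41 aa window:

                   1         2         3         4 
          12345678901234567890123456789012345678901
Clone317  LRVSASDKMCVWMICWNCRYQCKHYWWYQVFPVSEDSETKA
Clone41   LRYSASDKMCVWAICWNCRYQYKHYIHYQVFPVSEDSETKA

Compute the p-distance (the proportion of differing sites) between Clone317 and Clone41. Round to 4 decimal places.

Differing sites — 3:V/Y; 13:M/A; 22:C/Y; 26:W/I; 27:W/H.
There are 5 differences over 41 sites, so p = 5/41 = 0.1220.

0.1220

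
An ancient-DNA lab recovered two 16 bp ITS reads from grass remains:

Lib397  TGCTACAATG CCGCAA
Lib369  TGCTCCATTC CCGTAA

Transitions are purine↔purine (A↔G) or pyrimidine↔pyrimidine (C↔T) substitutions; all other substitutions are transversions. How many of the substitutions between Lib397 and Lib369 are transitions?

1

Differing sites — 5:A/C (Tv); 8:A/T (Tv); 10:G/C (Tv); 14:C/T (Ti).
Of the 4 differences, 1 transition and 3 transversions, so the answer is 1.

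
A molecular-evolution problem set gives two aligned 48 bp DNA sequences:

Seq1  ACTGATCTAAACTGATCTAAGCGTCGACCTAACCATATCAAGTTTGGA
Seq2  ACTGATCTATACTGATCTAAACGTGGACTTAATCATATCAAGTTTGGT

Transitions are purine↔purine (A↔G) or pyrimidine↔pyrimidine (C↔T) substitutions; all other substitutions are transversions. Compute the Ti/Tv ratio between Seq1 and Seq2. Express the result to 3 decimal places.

Mismatches occur at site 10 (A/T, transversion), site 21 (G/A, transition), site 25 (C/G, transversion), site 29 (C/T, transition), site 33 (C/T, transition), site 48 (A/T, transversion).
Of the 6 differences, 3 transitions and 3 transversions, so Ti/Tv = 3/3 = 1.000.

1.000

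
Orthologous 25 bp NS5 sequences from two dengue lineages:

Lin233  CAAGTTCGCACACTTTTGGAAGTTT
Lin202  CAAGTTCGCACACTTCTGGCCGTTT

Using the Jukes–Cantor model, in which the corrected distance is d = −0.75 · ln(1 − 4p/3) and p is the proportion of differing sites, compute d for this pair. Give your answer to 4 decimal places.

Mismatches occur at site 16 (T→C), site 20 (A→C), site 21 (A→C).
p = 3/25 = 0.120000.
d = −0.75 · ln(1 − (4/3)·0.120000) = −0.75 · ln(0.840000) = −0.75 · (-0.174353) = 0.1308.

0.1308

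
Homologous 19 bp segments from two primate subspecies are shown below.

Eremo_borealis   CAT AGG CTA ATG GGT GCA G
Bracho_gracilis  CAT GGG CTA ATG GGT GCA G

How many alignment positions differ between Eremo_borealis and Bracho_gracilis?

1

A single mismatch occurs at site 4 (A↔G).
That gives 1 mismatch out of 19 aligned sites, so the Hamming distance is 1.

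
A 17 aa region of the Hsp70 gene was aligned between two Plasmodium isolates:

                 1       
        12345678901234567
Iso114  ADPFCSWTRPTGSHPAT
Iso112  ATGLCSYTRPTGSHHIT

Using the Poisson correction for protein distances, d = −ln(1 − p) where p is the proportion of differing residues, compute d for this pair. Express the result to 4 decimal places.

The sequences differ at positions 2 (D/T), 3 (P/G), 4 (F/L), 7 (W/Y), 15 (P/H), 16 (A/I).
p = 6/17 = 0.352941.
d = −ln(1 − 0.352941) = −ln(0.647059) = 0.4353.

0.4353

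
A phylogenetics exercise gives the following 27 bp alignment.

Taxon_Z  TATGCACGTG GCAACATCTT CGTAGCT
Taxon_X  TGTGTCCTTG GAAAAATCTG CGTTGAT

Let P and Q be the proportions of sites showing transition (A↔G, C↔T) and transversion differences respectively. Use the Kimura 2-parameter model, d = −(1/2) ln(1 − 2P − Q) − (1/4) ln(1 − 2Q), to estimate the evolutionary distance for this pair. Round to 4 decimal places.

0.4443

The sequences differ at positions 2 (A/G, transition), 5 (C/T, transition), 6 (A/C, transversion), 8 (G/T, transversion), 12 (C/A, transversion), 15 (C/A, transversion), 20 (T/G, transversion), 24 (A/T, transversion), 26 (C/A, transversion).
Of the 9 differences, 2 transitions and 7 transversions over 27 sites: P = 2/27 = 0.074074, Q = 7/27 = 0.259259.
d = −0.5·ln(0.592593) − 0.25·ln(0.481482) = −0.5·(-0.523247) − 0.25·(-0.730886) = 0.4443.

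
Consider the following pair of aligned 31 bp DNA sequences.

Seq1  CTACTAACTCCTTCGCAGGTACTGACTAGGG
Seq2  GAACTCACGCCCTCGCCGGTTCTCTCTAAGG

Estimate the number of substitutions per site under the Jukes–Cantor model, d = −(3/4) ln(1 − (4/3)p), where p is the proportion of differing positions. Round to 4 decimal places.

0.4217

The sequences differ at positions 1 (C/G), 2 (T/A), 6 (A/C), 9 (T/G), 12 (T/C), 17 (A/C), 21 (A/T), 24 (G/C), 25 (A/T), 29 (G/A).
p = 10/31 = 0.322581.
d = −0.75 · ln(1 − (4/3)·0.322581) = −0.75 · ln(0.569892) = −0.75 · (-0.562308) = 0.4217.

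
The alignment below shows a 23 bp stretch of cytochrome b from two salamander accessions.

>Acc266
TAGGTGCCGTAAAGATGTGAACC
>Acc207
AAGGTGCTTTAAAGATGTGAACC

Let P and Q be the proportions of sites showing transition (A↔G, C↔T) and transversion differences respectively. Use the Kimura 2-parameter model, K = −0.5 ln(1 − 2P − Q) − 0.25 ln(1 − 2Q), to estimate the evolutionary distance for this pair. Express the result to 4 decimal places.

Differing sites — 1:T/A (Tv); 8:C/T (Ti); 9:G/T (Tv).
Of the 3 differences, 1 transition and 2 transversions over 23 sites: P = 1/23 = 0.043478, Q = 2/23 = 0.086957.
d = −0.5·ln(0.826087) − 0.25·ln(0.826086) = −0.5·(-0.191055) − 0.25·(-0.191056) = 0.1433.

0.1433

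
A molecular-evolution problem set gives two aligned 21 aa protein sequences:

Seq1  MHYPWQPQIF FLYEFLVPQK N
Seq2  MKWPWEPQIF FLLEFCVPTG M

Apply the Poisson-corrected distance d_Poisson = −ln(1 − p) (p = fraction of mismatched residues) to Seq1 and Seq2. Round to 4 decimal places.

0.4796

Mismatches occur at site 2 (H→K), site 3 (Y→W), site 6 (Q→E), site 13 (Y→L), site 16 (L→C), site 19 (Q→T), site 20 (K→G), site 21 (N→M).
p = 8/21 = 0.380952.
d = −ln(1 − 0.380952) = −ln(0.619048) = 0.4796.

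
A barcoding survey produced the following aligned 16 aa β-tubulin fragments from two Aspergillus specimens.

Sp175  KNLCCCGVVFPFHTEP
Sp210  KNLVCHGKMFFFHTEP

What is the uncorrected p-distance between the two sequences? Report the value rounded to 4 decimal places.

The sequences differ at positions 4 (C/V), 6 (C/H), 8 (V/K), 9 (V/M), 11 (P/F).
There are 5 differences over 16 sites, so p = 5/16 = 0.3125.

0.3125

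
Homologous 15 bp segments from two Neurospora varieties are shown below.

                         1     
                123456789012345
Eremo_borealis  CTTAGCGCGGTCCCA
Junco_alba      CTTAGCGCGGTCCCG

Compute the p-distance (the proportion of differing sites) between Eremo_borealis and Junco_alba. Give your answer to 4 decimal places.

The sequences differ at position 15 (A/G).
There are 1 differences over 15 sites, so p = 1/15 = 0.0667.

0.0667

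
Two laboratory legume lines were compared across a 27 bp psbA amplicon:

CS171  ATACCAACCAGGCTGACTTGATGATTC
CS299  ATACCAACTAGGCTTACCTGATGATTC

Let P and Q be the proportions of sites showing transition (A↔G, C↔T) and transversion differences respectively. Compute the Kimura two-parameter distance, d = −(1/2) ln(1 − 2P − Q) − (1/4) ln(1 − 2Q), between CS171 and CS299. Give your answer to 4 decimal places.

Differing sites — 9:C/T (Ti); 15:G/T (Tv); 18:T/C (Ti).
Of the 3 differences, 2 transitions and 1 transversion over 27 sites: P = 2/27 = 0.074074, Q = 1/27 = 0.037037.
d = −0.5·ln(0.814815) − 0.25·ln(0.925926) = −0.5·(-0.204794) − 0.25·(-0.076961) = 0.1216.

0.1216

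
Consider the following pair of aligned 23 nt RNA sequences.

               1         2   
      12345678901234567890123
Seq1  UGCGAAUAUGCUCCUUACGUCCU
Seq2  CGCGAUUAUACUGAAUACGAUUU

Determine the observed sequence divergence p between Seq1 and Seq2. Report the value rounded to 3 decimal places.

The sequences differ at positions 1 (U/C), 6 (A/U), 10 (G/A), 13 (C/G), 14 (C/A), 15 (U/A), 20 (U/A), 21 (C/U), 22 (C/U).
There are 9 differences over 23 sites, so p = 9/23 = 0.391.

0.391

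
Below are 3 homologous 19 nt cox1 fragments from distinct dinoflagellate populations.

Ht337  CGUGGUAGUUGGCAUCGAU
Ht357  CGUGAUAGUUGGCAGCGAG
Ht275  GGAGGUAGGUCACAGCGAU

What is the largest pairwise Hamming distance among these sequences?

Pairwise Hamming distances:
  Ht337 vs Ht357: 3
  Ht337 vs Ht275: 6
  Ht357 vs Ht275: 7
The largest is 7, between Ht357 and Ht275.

7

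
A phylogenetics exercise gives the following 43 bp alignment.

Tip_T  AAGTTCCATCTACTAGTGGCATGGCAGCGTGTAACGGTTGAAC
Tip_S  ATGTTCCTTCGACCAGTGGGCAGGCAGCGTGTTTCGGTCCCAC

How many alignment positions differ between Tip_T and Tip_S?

The sequences differ at positions 2 (A/T), 8 (A/T), 11 (T/G), 14 (T/C), 20 (C/G), 21 (A/C), 22 (T/A), 33 (A/T), 34 (A/T), 39 (T/C), 40 (G/C), 41 (A/C).
That gives 12 mismatches out of 43 aligned sites, so the Hamming distance is 12.

12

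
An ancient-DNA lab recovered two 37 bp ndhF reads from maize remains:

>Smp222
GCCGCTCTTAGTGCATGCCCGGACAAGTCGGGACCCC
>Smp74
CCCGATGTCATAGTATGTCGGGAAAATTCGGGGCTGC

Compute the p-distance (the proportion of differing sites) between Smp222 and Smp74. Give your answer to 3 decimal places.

0.378

The sequences differ at positions 1 (G/C), 5 (C/A), 7 (C/G), 9 (T/C), 11 (G/T), 12 (T/A), 14 (C/T), 18 (C/T), 20 (C/G), 24 (C/A), 27 (G/T), 33 (A/G), 35 (C/T), 36 (C/G).
There are 14 differences over 37 sites, so p = 14/37 = 0.378.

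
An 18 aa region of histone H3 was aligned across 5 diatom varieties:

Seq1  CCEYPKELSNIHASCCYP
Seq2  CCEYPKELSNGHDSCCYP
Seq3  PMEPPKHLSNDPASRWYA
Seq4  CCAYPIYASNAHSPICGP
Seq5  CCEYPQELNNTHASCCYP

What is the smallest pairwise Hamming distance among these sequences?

Pairwise Hamming distances:
  Seq1 vs Seq2: 2
  Seq1 vs Seq3: 9
  Seq1 vs Seq4: 9
  Seq1 vs Seq5: 3
  Seq2 vs Seq3: 10
  Seq2 vs Seq4: 9
  Seq2 vs Seq5: 4
  Seq3 vs Seq4: 15
  Seq3 vs Seq5: 11
  Seq4 vs Seq5: 10
The smallest is 2, between Seq1 and Seq2.

2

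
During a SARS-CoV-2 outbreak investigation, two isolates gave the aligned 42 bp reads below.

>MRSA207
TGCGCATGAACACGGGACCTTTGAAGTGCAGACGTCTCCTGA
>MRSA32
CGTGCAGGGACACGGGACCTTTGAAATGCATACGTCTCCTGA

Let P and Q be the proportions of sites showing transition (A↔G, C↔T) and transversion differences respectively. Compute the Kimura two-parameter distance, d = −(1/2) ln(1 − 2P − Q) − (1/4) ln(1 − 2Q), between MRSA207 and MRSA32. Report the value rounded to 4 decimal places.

0.1610

Mismatches occur at site 1 (T→C, transition), site 3 (C→T, transition), site 7 (T→G, transversion), site 9 (A→G, transition), site 26 (G→A, transition), site 31 (G→T, transversion).
Of the 6 differences, 4 transitions and 2 transversions over 42 sites: P = 4/42 = 0.095238, Q = 2/42 = 0.047619.
d = −0.5·ln(0.761905) − 0.25·ln(0.904762) = −0.5·(-0.271933) − 0.25·(-0.100083) = 0.1610.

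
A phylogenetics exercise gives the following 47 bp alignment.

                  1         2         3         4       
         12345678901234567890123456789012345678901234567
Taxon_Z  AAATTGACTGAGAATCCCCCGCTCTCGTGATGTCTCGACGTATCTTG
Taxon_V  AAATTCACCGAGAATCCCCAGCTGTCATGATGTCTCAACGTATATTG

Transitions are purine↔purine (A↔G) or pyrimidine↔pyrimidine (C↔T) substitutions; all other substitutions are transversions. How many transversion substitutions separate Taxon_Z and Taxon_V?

The sequences differ at positions 6 (G/C, transversion), 9 (T/C, transition), 20 (C/A, transversion), 24 (C/G, transversion), 27 (G/A, transition), 37 (G/A, transition), 44 (C/A, transversion).
Of the 7 differences, 3 transitions and 4 transversions, so the answer is 4.

4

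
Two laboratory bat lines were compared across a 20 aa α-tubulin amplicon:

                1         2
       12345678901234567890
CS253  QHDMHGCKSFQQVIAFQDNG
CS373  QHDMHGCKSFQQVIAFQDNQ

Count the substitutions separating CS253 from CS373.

1

Differing sites — 20:G/Q.
That gives 1 mismatch out of 20 aligned sites, so the Hamming distance is 1.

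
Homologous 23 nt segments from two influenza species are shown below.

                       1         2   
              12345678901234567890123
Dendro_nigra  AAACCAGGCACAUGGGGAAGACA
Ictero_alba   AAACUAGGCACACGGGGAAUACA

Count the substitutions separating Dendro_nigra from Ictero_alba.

3

Differing sites — 5:C/U; 13:U/C; 20:G/U.
That gives 3 mismatches out of 23 aligned sites, so the Hamming distance is 3.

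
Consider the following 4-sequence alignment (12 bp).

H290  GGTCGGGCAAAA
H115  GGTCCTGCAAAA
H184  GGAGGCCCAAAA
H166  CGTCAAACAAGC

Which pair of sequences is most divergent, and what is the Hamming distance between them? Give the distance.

Pairwise Hamming distances:
  H290 vs H115: 2
  H290 vs H184: 4
  H290 vs H166: 6
  H115 vs H184: 5
  H115 vs H166: 6
  H184 vs H166: 8
The largest is 8, between H184 and H166.

8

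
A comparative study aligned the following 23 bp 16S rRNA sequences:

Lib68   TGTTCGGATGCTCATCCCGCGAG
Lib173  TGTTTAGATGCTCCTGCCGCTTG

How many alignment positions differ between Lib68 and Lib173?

Mismatches occur at site 5 (C/T), site 6 (G/A), site 14 (A/C), site 16 (C/G), site 21 (G/T), site 22 (A/T).
That gives 6 mismatches out of 23 aligned sites, so the Hamming distance is 6.

6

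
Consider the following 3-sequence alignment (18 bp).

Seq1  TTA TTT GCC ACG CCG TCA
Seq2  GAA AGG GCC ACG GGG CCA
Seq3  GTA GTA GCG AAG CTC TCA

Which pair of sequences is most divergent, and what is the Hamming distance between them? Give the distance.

Pairwise Hamming distances:
  Seq1 vs Seq2: 8
  Seq1 vs Seq3: 7
  Seq2 vs Seq3: 10
The largest is 10, between Seq2 and Seq3.

10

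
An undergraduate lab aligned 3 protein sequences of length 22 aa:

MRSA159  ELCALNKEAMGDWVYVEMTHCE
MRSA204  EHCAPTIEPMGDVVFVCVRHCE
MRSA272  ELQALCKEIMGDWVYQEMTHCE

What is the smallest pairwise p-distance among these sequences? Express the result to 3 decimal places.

Pairwise Hamming distances:
  MRSA159 vs MRSA204: 10
  MRSA159 vs MRSA272: 4
  MRSA204 vs MRSA272: 12
The smallest is 4 mismatches, between MRSA159 and MRSA272; p = 4/22 = 0.182.

0.182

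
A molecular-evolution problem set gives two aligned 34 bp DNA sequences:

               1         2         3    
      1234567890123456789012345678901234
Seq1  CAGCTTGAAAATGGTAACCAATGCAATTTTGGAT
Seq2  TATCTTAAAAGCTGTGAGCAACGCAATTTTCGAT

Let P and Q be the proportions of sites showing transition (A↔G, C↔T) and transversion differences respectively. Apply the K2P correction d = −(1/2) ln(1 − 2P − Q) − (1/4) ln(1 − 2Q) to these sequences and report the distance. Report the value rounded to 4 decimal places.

0.3851

The sequences differ at positions 1 (C/T, transition), 3 (G/T, transversion), 7 (G/A, transition), 11 (A/G, transition), 12 (T/C, transition), 13 (G/T, transversion), 16 (A/G, transition), 18 (C/G, transversion), 22 (T/C, transition), 31 (G/C, transversion).
Of the 10 differences, 6 transitions and 4 transversions over 34 sites: P = 6/34 = 0.176471, Q = 4/34 = 0.117647.
d = −0.5·ln(0.529411) − 0.25·ln(0.764706) = −0.5·(-0.635990) − 0.25·(-0.268264) = 0.3851.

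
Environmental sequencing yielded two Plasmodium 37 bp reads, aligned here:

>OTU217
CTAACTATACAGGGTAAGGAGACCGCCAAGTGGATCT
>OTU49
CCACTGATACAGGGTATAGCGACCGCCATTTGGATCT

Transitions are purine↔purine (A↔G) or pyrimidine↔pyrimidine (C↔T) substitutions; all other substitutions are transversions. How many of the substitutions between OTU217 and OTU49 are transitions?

Mismatches occur at site 2 (T↔C, transition), site 4 (A↔C, transversion), site 5 (C↔T, transition), site 6 (T↔G, transversion), site 17 (A↔T, transversion), site 18 (G↔A, transition), site 20 (A↔C, transversion), site 29 (A↔T, transversion), site 30 (G↔T, transversion).
Of the 9 differences, 3 transitions and 6 transversions, so the answer is 3.

3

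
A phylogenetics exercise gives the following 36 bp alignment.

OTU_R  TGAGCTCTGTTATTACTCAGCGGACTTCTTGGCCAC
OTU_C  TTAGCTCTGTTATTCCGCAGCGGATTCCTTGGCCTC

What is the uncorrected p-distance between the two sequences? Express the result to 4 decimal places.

Mismatches occur at site 2 (G→T), site 15 (A→C), site 17 (T→G), site 25 (C→T), site 27 (T→C), site 35 (A→T).
There are 6 differences over 36 sites, so p = 6/36 = 0.1667.

0.1667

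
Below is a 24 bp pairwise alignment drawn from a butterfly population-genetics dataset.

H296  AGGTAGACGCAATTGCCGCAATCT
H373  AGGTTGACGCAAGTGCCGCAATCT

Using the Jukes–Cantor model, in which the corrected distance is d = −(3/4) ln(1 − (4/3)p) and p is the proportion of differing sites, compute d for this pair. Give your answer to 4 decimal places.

Mismatches occur at site 5 (A→T), site 13 (T→G).
p = 2/24 = 0.083333.
d = −0.75 · ln(1 − (4/3)·0.083333) = −0.75 · ln(0.888889) = −0.75 · (-0.117783) = 0.0883.

0.0883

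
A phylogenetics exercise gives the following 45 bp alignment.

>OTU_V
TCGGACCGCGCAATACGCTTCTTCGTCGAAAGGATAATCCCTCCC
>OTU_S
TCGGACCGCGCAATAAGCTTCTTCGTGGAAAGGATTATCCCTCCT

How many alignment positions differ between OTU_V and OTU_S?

4

The sequences differ at positions 16 (C/A), 27 (C/G), 36 (A/T), 45 (C/T).
That gives 4 mismatches out of 45 aligned sites, so the Hamming distance is 4.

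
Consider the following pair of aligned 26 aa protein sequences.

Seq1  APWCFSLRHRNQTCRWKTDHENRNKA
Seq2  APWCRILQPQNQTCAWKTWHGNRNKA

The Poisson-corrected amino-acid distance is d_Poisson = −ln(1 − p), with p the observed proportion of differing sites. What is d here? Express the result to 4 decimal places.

0.3677

The sequences differ at positions 5 (F/R), 6 (S/I), 8 (R/Q), 9 (H/P), 10 (R/Q), 15 (R/A), 19 (D/W), 21 (E/G).
p = 8/26 = 0.307692.
d = −ln(1 − 0.307692) = −ln(0.692308) = 0.3677.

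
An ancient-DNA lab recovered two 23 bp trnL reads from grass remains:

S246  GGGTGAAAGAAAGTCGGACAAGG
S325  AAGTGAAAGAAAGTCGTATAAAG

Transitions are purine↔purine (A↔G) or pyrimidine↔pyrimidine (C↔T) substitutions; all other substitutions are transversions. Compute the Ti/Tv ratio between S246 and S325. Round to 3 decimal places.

Mismatches occur at site 1 (G→A, transition), site 2 (G→A, transition), site 17 (G→T, transversion), site 19 (C→T, transition), site 22 (G→A, transition).
Of the 5 differences, 4 transitions and 1 transversion, so Ti/Tv = 4/1 = 4.000.

4.000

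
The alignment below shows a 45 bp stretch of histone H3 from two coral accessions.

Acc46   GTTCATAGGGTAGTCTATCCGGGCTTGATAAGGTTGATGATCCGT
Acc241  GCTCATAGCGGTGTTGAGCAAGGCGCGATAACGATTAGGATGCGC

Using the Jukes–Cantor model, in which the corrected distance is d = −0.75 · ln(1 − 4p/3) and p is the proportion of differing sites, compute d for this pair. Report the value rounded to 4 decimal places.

0.5254

Mismatches occur at site 2 (T↔C), site 9 (G↔C), site 11 (T↔G), site 12 (A↔T), site 15 (C↔T), site 16 (T↔G), site 18 (T↔G), site 20 (C↔A), site 21 (G↔A), site 25 (T↔G), site 26 (T↔C), site 32 (G↔C), site 34 (T↔A), site 36 (G↔T), site 38 (T↔G), site 42 (C↔G), site 45 (T↔C).
p = 17/45 = 0.377778.
d = −0.75 · ln(1 − (4/3)·0.377778) = −0.75 · ln(0.496296) = −0.75 · (-0.700583) = 0.5254.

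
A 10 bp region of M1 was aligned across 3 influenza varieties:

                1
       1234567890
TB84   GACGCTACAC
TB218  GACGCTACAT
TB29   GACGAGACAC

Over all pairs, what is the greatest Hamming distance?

Pairwise Hamming distances:
  TB84 vs TB218: 1
  TB84 vs TB29: 2
  TB218 vs TB29: 3
The largest is 3, between TB218 and TB29.

3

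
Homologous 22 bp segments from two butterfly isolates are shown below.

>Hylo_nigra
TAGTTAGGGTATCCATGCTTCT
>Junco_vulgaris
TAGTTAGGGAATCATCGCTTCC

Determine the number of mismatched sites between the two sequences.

Mismatches occur at site 10 (T↔A), site 14 (C↔A), site 15 (A↔T), site 16 (T↔C), site 22 (T↔C).
That gives 5 mismatches out of 22 aligned sites, so the Hamming distance is 5.

5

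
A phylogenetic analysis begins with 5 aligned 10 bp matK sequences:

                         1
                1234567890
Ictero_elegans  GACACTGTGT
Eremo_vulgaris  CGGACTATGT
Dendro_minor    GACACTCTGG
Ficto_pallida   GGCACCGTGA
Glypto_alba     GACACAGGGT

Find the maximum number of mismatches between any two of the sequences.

6

Pairwise Hamming distances:
  Ictero_elegans vs Eremo_vulgaris: 4
  Ictero_elegans vs Dendro_minor: 2
  Ictero_elegans vs Ficto_pallida: 3
  Ictero_elegans vs Glypto_alba: 2
  Eremo_vulgaris vs Dendro_minor: 5
  Eremo_vulgaris vs Ficto_pallida: 5
  Eremo_vulgaris vs Glypto_alba: 6
  Dendro_minor vs Ficto_pallida: 4
  Dendro_minor vs Glypto_alba: 4
  Ficto_pallida vs Glypto_alba: 4
The largest is 6, between Eremo_vulgaris and Glypto_alba.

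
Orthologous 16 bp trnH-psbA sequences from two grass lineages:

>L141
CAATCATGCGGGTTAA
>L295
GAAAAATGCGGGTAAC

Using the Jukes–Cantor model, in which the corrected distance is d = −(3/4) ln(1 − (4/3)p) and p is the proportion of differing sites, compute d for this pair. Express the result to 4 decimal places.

The sequences differ at positions 1 (C/G), 4 (T/A), 5 (C/A), 14 (T/A), 16 (A/C).
p = 5/16 = 0.312500.
d = −0.75 · ln(1 − (4/3)·0.312500) = −0.75 · ln(0.583333) = −0.75 · (-0.538997) = 0.4042.

0.4042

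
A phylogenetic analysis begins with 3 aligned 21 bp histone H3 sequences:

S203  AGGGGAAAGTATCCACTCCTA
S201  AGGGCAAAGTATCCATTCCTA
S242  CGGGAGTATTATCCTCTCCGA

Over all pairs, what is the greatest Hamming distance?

8

Pairwise Hamming distances:
  S203 vs S201: 2
  S203 vs S242: 7
  S201 vs S242: 8
The largest is 8, between S201 and S242.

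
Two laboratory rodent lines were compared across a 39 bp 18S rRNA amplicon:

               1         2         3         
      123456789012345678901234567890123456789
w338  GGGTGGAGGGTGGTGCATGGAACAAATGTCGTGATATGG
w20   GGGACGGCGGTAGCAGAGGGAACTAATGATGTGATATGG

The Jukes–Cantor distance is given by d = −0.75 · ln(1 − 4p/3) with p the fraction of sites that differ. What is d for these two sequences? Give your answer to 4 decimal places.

Differing sites — 4:T/A; 5:G/C; 7:A/G; 8:G/C; 12:G/A; 14:T/C; 15:G/A; 16:C/G; 18:T/G; 24:A/T; 29:T/A; 30:C/T.
p = 12/39 = 0.307692.
d = −0.75 · ln(1 − (4/3)·0.307692) = −0.75 · ln(0.589744) = −0.75 · (-0.528067) = 0.3961.

0.3961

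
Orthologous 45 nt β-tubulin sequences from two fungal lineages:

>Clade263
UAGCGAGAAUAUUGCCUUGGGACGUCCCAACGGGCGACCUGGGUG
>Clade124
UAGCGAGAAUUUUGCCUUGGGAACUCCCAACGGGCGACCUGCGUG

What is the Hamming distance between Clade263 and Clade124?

The sequences differ at positions 11 (A/U), 23 (C/A), 24 (G/C), 42 (G/C).
That gives 4 mismatches out of 45 aligned sites, so the Hamming distance is 4.

4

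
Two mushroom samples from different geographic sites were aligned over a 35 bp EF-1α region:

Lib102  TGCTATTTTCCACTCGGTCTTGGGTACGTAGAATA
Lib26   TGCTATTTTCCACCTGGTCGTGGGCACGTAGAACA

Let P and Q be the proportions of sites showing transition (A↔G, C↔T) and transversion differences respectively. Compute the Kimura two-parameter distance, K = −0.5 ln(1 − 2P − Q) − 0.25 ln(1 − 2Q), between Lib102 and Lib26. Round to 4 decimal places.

0.1633

Differing sites — 14:T/C (Ti); 15:C/T (Ti); 20:T/G (Tv); 25:T/C (Ti); 34:T/C (Ti).
Of the 5 differences, 4 transitions and 1 transversion over 35 sites: P = 4/35 = 0.114286, Q = 1/35 = 0.028571.
d = −0.5·ln(0.742857) − 0.25·ln(0.942858) = −0.5·(-0.297252) − 0.25·(-0.058840) = 0.1633.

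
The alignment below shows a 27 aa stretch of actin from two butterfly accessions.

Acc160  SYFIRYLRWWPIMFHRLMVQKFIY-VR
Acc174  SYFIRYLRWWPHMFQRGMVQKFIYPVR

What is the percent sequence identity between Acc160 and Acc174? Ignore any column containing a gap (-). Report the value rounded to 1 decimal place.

Excluding the 1 gap column leaves 26 comparable sites.
Mismatches occur at site 12 (I→H), site 15 (H→Q), site 17 (L→G).
23 of the 26 comparable sites match, so the percent identity is 23/26 × 100 = 88.5%.

88.5%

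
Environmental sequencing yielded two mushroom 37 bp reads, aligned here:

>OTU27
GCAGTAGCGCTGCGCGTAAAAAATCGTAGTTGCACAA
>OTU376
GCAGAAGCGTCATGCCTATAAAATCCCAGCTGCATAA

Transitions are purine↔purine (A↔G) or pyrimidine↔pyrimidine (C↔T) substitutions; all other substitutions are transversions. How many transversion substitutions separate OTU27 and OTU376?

4

Mismatches occur at site 5 (T/A, transversion), site 10 (C/T, transition), site 11 (T/C, transition), site 12 (G/A, transition), site 13 (C/T, transition), site 16 (G/C, transversion), site 19 (A/T, transversion), site 26 (G/C, transversion), site 27 (T/C, transition), site 30 (T/C, transition), site 35 (C/T, transition).
Of the 11 differences, 7 transitions and 4 transversions, so the answer is 4.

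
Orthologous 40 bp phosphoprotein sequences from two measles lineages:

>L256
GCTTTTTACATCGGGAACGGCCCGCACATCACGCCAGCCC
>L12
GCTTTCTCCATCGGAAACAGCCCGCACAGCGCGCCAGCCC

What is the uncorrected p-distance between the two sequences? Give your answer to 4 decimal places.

0.1500

Differing sites — 6:T/C; 8:A/C; 15:G/A; 19:G/A; 29:T/G; 31:A/G.
There are 6 differences over 40 sites, so p = 6/40 = 0.1500.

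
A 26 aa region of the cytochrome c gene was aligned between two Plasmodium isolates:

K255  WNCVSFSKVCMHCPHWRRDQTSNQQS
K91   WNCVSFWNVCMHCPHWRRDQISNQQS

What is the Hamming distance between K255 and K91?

Differing sites — 7:S/W; 8:K/N; 21:T/I.
That gives 3 mismatches out of 26 aligned sites, so the Hamming distance is 3.

3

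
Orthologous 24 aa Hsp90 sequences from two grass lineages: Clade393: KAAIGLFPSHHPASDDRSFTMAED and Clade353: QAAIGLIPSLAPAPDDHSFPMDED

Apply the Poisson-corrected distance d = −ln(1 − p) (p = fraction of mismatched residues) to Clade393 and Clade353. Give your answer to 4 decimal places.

0.4055

Mismatches occur at site 1 (K/Q), site 7 (F/I), site 10 (H/L), site 11 (H/A), site 14 (S/P), site 17 (R/H), site 20 (T/P), site 22 (A/D).
p = 8/24 = 0.333333.
d = −ln(1 − 0.333333) = −ln(0.666667) = 0.4055.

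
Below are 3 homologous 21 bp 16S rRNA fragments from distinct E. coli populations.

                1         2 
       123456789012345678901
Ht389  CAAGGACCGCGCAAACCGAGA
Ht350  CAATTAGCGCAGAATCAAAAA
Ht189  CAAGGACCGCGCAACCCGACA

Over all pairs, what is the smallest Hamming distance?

Pairwise Hamming distances:
  Ht389 vs Ht350: 9
  Ht389 vs Ht189: 2
  Ht350 vs Ht189: 9
The smallest is 2, between Ht389 and Ht189.

2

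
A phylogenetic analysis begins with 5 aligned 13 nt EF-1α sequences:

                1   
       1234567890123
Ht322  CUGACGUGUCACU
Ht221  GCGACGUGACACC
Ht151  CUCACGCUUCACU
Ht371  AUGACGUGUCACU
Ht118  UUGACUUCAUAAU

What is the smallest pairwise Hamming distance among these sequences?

1

Pairwise Hamming distances:
  Ht322 vs Ht221: 4
  Ht322 vs Ht151: 3
  Ht322 vs Ht371: 1
  Ht322 vs Ht118: 6
  Ht221 vs Ht151: 7
  Ht221 vs Ht371: 4
  Ht221 vs Ht118: 7
  Ht151 vs Ht371: 4
  Ht151 vs Ht118: 8
  Ht371 vs Ht118: 6
The smallest is 1, between Ht322 and Ht371.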